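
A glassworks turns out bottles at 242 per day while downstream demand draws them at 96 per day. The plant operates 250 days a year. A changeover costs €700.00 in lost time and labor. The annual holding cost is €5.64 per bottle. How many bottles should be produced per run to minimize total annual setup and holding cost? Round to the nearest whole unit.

Q* ≈ 3,142 bottles

Annual demand D = 96 × 250 = 24,000.
Production build-up factor (1 − d/p) = 1 − 96/242 = 0.6033.
Q* = √(2DS / (H(1 − d/p))) = √(2 × 24,000 × 700 / (5.64 × 0.6033)).
= √(33,600,000 / 3.4026) ≈ 3142.399.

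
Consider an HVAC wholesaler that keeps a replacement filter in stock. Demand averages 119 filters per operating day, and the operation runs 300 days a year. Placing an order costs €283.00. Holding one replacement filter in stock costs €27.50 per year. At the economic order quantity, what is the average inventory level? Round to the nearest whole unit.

Annual demand D = 119 × 300 = 35,700.
Q* = √(2DS/H) = √(2 × 35,700 × 283 / 27.5) ≈ 857.19.
Average inventory = Q*/2 ≈ 857.19 / 2 = 428.594.

Average inventory ≈ 429 filters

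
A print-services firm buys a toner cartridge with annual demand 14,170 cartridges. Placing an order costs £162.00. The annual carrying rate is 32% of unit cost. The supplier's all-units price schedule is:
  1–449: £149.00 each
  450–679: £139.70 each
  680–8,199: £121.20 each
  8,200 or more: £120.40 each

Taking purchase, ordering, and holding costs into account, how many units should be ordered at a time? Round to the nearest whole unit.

Holding cost per unit per year at price C is H = 0.32·C.
Evaluate total cost at each tier's feasible EOQ or, if the EOQ is below the tier, at the tier's minimum quantity.
EOQ at £149.00 = 310.3 (feasible in tier 1): TC = 14,170×£149.00 + (14,170/310.3)×162 + (310.3/2)×0.32×£149.00 = £2,126,125.36.
EOQ at £139.70 = 320.5 < 450, so use break Q=450: TC = 14,170×£139.70 + (14,170/450.0)×162 + (450.0/2)×0.32×£139.70 = £1,994,708.60.
EOQ at £121.20 = 344.1 < 680, so use break Q=680: TC = 14,170×£121.20 + (14,170/680.0)×162 + (680.0/2)×0.32×£121.20 = £1,733,966.35.
EOQ at £120.40 = 345.2 < 8200, so use break Q=8200: TC = 14,170×£120.40 + (14,170/8200.0)×162 + (8200.0/2)×0.32×£120.40 = £1,864,312.74.
Lowest total cost is £1,733,966.35 at Q = 680.0.

Q* ≈ 680 cartridges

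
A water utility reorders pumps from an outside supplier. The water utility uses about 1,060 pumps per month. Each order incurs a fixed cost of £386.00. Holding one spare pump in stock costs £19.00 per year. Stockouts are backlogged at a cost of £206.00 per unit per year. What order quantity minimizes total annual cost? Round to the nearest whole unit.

Annual demand D = 1,060 × 12 = 12,720.
With planned backorders, Q* = √(2DS/H) · √((H+B)/B).
√(2DS/H) = √(2 × 12,720 × 386 / 19) = 718.911.
√((H+B)/B) = √((19+206)/206) = 1.0451.
Q* ≈ 751.334.

Q* ≈ 751 pumps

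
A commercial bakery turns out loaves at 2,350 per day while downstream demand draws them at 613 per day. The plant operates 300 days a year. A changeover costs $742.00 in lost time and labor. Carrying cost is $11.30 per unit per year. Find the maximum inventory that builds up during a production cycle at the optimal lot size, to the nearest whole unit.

I_max ≈ 4,225 loaves

Annual demand D = 613 × 300 = 183,900.
Production build-up factor (1 − d/p) = 1 − 613/2,350 = 0.7391.
Q* = √(2DS / (H(1 − d/p))) = √(2 × 183,900 × 742 / (11.3 × 0.7391)).
= √(272,907,600 / 8.3524) ≈ 5716.137.
Maximum inventory = Q*(1 − d/p) = 5716.137 × 0.7391 ≈ 4225.076.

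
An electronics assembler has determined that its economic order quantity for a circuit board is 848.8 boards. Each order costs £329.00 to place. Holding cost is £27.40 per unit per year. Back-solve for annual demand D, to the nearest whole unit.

D ≈ 30,001 boards per year

Squaring Q* = √(2DS/H) gives Q*² = 2DS/H.
From Q* = √(2DS/H): D = Q*²H / (2S) = 848.8² × 27.4 / (2 × 329) = 30000.978.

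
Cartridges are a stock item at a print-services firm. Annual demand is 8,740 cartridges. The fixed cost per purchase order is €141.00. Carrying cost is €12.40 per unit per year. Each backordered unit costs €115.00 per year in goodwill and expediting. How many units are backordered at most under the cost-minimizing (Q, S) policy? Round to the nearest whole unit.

With planned backorders, Q* = √(2DS/H) · √((H+B)/B).
√(2DS/H) = √(2 × 8,740 × 141 / 12.4) = 445.830.
√((H+B)/B) = √((12.4+115)/115) = 1.0525.
Q* ≈ 469.251.
S* = Q* · H/(H+B) = 469.251 × 12.4/127.4 ≈ 45.673.

S* ≈ 46 cartridges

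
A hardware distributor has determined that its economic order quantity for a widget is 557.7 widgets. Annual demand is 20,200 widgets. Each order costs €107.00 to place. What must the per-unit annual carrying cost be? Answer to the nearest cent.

H ≈ €13.90

The basic EOQ model gives Q* = √(2DS/H); rearrange for the unknown.
From Q* = √(2DS/H): H = 2DS / Q*² = 2 × 20,200 × 107 / 557.7² = 13.8984.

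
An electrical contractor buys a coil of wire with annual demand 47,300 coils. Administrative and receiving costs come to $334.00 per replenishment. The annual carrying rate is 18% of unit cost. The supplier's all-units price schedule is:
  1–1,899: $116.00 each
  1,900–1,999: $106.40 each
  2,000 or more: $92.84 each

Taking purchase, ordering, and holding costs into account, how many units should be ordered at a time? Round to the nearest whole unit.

Holding cost per unit per year at price C is H = 0.18·C.
Evaluate total cost at each tier's feasible EOQ or, if the EOQ is below the tier, at the tier's minimum quantity.
EOQ at $116.00 = 1230.1 (feasible in tier 1): TC = 47,300×$116.00 + (47,300/1230.1)×334 + (1230.1/2)×0.18×$116.00 = $5,512,485.26.
EOQ at $106.40 = 1284.4 < 1900, so use break Q=1900: TC = 47,300×$106.40 + (47,300/1900.0)×334 + (1900.0/2)×0.18×$106.40 = $5,059,229.24.
EOQ at $92.84 = 1375.0 < 2000, so use break Q=2000: TC = 47,300×$92.84 + (47,300/2000.0)×334 + (2000.0/2)×0.18×$92.84 = $4,415,942.30.
Lowest total cost is $4,415,942.30 at Q = 2000.0.

Q* ≈ 2,000 coils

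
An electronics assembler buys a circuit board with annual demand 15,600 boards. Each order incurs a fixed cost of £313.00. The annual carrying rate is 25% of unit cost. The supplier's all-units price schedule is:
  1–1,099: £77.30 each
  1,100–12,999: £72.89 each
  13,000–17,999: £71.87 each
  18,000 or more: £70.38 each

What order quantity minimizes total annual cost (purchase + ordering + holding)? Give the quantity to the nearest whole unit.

Q* ≈ 1,100 boards

Holding cost per unit per year at price C is H = 0.25·C.
For each price level, check whether its EOQ is feasible; otherwise the best quantity at that price is the breakpoint.
EOQ at £77.30 = 710.9 (feasible in tier 1): TC = 15,600×£77.30 + (15,600/710.9)×313 + (710.9/2)×0.25×£77.30 = £1,219,617.55.
EOQ at £72.89 = 732.1 < 1100, so use break Q=1100: TC = 15,600×£72.89 + (15,600/1100.0)×313 + (1100.0/2)×0.25×£72.89 = £1,151,545.28.
EOQ at £71.87 = 737.2 < 13000, so use break Q=13000: TC = 15,600×£71.87 + (15,600/13000.0)×313 + (13000.0/2)×0.25×£71.87 = £1,238,336.35.
EOQ at £70.38 = 745.0 < 18000, so use break Q=18000: TC = 15,600×£70.38 + (15,600/18000.0)×313 + (18000.0/2)×0.25×£70.38 = £1,256,554.27.
Lowest total cost is £1,151,545.28 at Q = 1100.0.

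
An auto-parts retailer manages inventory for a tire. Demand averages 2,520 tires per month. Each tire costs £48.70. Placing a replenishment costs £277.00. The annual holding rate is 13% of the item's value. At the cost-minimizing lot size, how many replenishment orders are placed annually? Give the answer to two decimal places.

N ≈ 18.59 orders per year

Annual demand D = 2,520 × 12 = 30,240.
Holding cost H = 0.13 × £48.70 = £6.3310 per unit per year.
EOQ = √(2DS/H) = √(2 × 30,240 × 277 / 6.331) ≈ 1626.71.
Orders per year = D / Q* = 30,240 / 1626.71 ≈ 18.590.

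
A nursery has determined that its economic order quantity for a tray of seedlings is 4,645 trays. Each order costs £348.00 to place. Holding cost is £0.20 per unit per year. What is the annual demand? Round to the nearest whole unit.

D ≈ 6,200 trays per year

Squaring Q* = √(2DS/H) gives Q*² = 2DS/H.
From Q* = √(2DS/H): D = Q*²H / (2S) = 4,645² × 0.2 / (2 × 348) = 6200.007.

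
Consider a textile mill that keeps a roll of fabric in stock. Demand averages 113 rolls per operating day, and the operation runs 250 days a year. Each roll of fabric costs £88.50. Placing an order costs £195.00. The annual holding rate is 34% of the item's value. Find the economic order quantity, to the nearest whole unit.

Q* ≈ 605 rolls

Annual demand D = 113 × 250 = 28,250.
Holding cost H = 0.34 × £88.50 = £30.0900 per unit per year.
EOQ = √(2DS / H) = √(2 × 28,250 × 195 / 30.09).
= √(11,017,500 / 30.09) = √366,151.5454 ≈ 605.105.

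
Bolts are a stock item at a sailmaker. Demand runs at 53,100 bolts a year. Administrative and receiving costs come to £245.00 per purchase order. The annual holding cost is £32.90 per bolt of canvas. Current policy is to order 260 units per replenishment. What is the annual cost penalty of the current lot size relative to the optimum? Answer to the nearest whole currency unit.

EOQ = √(2DS/H) = √(2 × 53,100 × 245 / 32.9) ≈ 889.30.
Cost at Q* = (D/Q*)S + (Q*/2)H = √(2DSH) ≈ £29,257.91.
Cost at Q = 260: (53,100/260)×245 + (260/2)×32.9 = £50,036.54 + £4,277.00 = £54,313.54.
Excess = £54,313.54 − £29,257.91 = £25,055.63.

Extra cost ≈ £25,056 per year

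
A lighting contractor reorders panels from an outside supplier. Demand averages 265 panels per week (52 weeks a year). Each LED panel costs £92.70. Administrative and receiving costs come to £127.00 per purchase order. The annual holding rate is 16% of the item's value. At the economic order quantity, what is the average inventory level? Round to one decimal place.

Annual demand D = 265 × 52 = 13,780.
Holding cost H = 0.16 × £92.70 = £14.8320 per unit per year.
The optimal lot size = √(2DS/H) = √(2 × 13,780 × 127 / 14.832) ≈ 485.78.
Average inventory = Q*/2 ≈ 485.78 / 2 = 242.891.

Average inventory ≈ 242.9 panels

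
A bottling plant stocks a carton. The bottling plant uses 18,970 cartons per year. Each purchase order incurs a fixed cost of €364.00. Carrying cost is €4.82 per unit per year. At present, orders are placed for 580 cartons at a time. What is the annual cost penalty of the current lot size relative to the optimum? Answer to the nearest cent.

EOQ = √(2DS/H) = √(2 × 18,970 × 364 / 4.82) ≈ 1692.68.
Cost at Q* = (D/Q*)S + (Q*/2)H = √(2DSH) ≈ €8,158.74.
Cost at Q = 580: (18,970/580)×364 + (580/2)×4.82 = €11,905.31 + €1,397.80 = €13,303.11.
Excess = €13,303.11 − €8,158.74 = €5,144.37.

Extra cost ≈ €5,144.37 per year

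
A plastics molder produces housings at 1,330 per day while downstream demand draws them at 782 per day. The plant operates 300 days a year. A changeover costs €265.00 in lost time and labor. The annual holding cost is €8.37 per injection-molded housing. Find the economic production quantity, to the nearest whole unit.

Annual demand D = 782 × 300 = 234,600.
Production build-up factor (1 − d/p) = 1 − 782/1,330 = 0.4120.
Q* = √(2DS / (H(1 − d/p))) = √(2 × 234,600 × 265 / (8.37 × 0.4120)).
= √(124,338,000 / 3.4487) ≈ 6004.471.

Q* ≈ 6,004 housings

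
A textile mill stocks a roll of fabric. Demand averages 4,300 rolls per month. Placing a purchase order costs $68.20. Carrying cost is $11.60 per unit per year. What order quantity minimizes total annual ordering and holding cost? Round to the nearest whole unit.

Annual demand D = 4,300 × 12 = 51,600.
EOQ = √(2DS / H) = √(2 × 51,600 × 68.2 / 11.6).
= √(7,038,240 / 11.6) = √606,744.8276 ≈ 778.938.

Q* ≈ 779 rolls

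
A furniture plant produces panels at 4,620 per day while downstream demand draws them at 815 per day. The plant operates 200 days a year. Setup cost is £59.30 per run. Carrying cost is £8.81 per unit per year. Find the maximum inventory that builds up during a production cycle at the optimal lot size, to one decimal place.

Annual demand D = 815 × 200 = 163,000.
Production build-up factor (1 − d/p) = 1 − 815/4,620 = 0.8236.
Q* = √(2DS / (H(1 − d/p))) = √(2 × 163,000 × 59.3 / (8.81 × 0.8236)).
= √(19,331,800 / 7.2559) ≈ 1632.269.
Maximum inventory = Q*(1 − d/p) = 1632.269 × 0.8236 ≈ 1344.326.

I_max ≈ 1,344.3 panels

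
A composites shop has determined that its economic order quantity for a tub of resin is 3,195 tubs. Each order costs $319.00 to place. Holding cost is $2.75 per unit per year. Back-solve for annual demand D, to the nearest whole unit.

D ≈ 44,000 tubs per year

The basic EOQ model gives Q* = √(2DS/H); rearrange for the unknown.
From Q* = √(2DS/H): D = Q*²H / (2S) = 3,195² × 2.75 / (2 × 319) = 44000.108.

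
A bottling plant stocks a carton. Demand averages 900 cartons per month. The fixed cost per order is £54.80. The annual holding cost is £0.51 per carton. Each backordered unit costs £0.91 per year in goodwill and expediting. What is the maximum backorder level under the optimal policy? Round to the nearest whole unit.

S* ≈ 683 cartons

Annual demand D = 900 × 12 = 10,800.
With planned backorders, Q* = √(2DS/H) · √((H+B)/B).
√(2DS/H) = √(2 × 10,800 × 54.8 / 0.51) = 1523.464.
√((H+B)/B) = √((0.51+0.91)/0.91) = 1.2492.
Q* ≈ 1903.073.
S* = Q* · H/(H+B) = 1903.073 × 0.51/1.42 ≈ 683.498.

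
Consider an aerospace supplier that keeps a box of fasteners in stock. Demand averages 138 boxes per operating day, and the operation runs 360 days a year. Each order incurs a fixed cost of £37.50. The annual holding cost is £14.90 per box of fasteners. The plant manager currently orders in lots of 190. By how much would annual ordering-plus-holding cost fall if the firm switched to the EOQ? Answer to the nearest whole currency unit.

Annual demand D = 138 × 360 = 49,680.
EOQ = √(2DS/H) = √(2 × 49,680 × 37.5 / 14.9) ≈ 500.07.
Cost at Q* = (D/Q*)S + (Q*/2)H = √(2DSH) ≈ £7,451.00.
Cost at Q = 190: (49,680/190)×37.5 + (190/2)×14.9 = £9,805.26 + £1,415.50 = £11,220.76.
Excess = £11,220.76 − £7,451.00 = £3,769.76.

Extra cost ≈ £3,770 per year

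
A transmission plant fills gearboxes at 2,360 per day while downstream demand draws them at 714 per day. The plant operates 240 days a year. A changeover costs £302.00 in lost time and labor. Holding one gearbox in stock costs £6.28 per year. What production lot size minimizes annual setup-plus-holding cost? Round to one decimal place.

Annual demand D = 714 × 240 = 171,360.
Production build-up factor (1 − d/p) = 1 − 714/2,360 = 0.6975.
Q* = √(2DS / (H(1 − d/p))) = √(2 × 171,360 × 302 / (6.28 × 0.6975)).
= √(103,501,440 / 4.38) ≈ 4861.099.

Q* ≈ 4,861.1 gearboxes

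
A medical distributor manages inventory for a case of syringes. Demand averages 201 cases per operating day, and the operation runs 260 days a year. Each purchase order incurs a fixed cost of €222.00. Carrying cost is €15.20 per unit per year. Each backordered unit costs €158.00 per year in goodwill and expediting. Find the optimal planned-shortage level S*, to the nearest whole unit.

S* ≈ 114 cases

Annual demand D = 201 × 260 = 52,260.
With planned backorders, Q* = √(2DS/H) · √((H+B)/B).
√(2DS/H) = √(2 × 52,260 × 222 / 15.2) = 1235.533.
√((H+B)/B) = √((15.2+158)/158) = 1.0470.
Q* ≈ 1293.599.
S* = Q* · H/(H+B) = 1293.599 × 15.2/173.2 ≈ 113.526.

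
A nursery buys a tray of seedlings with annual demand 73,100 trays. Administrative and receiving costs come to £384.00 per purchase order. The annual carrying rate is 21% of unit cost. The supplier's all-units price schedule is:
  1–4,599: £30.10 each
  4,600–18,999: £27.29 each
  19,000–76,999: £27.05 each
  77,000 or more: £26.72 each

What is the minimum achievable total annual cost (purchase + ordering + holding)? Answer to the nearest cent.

TC* ≈ £2,014,182.33

Holding cost per unit per year at price C is H = 0.21·C.
Candidates are each tier's EOQ (if it falls in that tier) and each price-break quantity.
EOQ at £30.10 = 2980.2 (feasible in tier 1): TC = 73,100×£30.10 + (73,100/2980.2)×384 + (2980.2/2)×0.21×£30.10 = £2,219,147.89.
EOQ at £27.29 = 3129.9 < 4600, so use break Q=4600: TC = 73,100×£27.29 + (73,100/4600.0)×384 + (4600.0/2)×0.21×£27.29 = £2,014,182.33.
EOQ at £27.05 = 3143.7 < 19000, so use break Q=19000: TC = 73,100×£27.05 + (73,100/19000.0)×384 + (19000.0/2)×0.21×£27.05 = £2,032,797.14.
EOQ at £26.72 = 3163.1 < 77000, so use break Q=77000: TC = 73,100×£26.72 + (73,100/77000.0)×384 + (77000.0/2)×0.21×£26.72 = £2,169,627.75.
Lowest total cost among the candidates is at Q = 4600.0.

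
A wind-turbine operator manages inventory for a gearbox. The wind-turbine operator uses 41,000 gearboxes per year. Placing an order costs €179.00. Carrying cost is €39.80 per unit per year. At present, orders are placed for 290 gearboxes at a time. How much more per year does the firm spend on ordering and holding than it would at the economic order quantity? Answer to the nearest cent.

EOQ = √(2DS/H) = √(2 × 41,000 × 179 / 39.8) ≈ 607.28.
Cost at Q* = (D/Q*)S + (Q*/2)H = √(2DSH) ≈ €24,169.91.
Cost at Q = 290: (41,000/290)×179 + (290/2)×39.8 = €25,306.90 + €5,771.00 = €31,077.90.
Excess = €31,077.90 − €24,169.91 = €6,907.99.

Extra cost ≈ €6,907.99 per year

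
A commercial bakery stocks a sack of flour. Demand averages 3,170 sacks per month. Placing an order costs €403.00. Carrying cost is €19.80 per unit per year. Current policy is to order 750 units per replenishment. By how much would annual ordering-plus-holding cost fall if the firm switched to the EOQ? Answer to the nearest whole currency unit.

Extra cost ≈ €3,226 per year

Annual demand D = 3,170 × 12 = 38,040.
EOQ = √(2DS/H) = √(2 × 38,040 × 403 / 19.8) ≈ 1244.39.
Cost at Q* = (D/Q*)S + (Q*/2)H = √(2DSH) ≈ €24,638.85.
Cost at Q = 750: (38,040/750)×403 + (750/2)×19.8 = €20,440.16 + €7,425.00 = €27,865.16.
Excess = €27,865.16 − €24,638.85 = €3,226.31.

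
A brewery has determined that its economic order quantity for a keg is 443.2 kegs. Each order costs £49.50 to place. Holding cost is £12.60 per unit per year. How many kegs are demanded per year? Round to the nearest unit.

Squaring Q* = √(2DS/H) gives Q*² = 2DS/H.
From Q* = √(2DS/H): D = Q*²H / (2S) = 443.2² × 12.6 / (2 × 49.5) = 24999.703.

D ≈ 25,000 kegs per year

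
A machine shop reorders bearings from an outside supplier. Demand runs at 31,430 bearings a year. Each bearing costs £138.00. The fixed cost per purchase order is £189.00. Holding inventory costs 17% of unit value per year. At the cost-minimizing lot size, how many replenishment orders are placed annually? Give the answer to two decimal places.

Holding cost H = 0.17 × £138.00 = £23.4600 per unit per year.
EOQ = √(2DS/H) = √(2 × 31,430 × 189 / 23.46) ≈ 711.63.
Orders per year = D / Q* = 31,430 / 711.63 ≈ 44.166.

N ≈ 44.17 orders per year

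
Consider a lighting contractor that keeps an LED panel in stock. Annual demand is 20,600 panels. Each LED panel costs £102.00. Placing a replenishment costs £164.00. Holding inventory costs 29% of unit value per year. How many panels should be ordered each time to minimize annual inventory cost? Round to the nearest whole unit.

Holding cost H = 0.29 × £102.00 = £29.5800 per unit per year.
EOQ = √(2DS / H) = √(2 × 20,600 × 164 / 29.58).
= √(6,756,800 / 29.58) = √228,424.6112 ≈ 477.938.

Q* ≈ 478 panels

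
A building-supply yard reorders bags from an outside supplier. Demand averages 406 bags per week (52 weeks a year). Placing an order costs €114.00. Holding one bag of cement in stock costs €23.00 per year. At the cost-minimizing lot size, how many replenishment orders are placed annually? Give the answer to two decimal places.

Annual demand D = 406 × 52 = 21,112.
Q* = √(2DS/H) = √(2 × 21,112 × 114 / 23) ≈ 457.48.
Orders per year = D / Q* = 21,112 / 457.48 ≈ 46.149.

N ≈ 46.15 orders per year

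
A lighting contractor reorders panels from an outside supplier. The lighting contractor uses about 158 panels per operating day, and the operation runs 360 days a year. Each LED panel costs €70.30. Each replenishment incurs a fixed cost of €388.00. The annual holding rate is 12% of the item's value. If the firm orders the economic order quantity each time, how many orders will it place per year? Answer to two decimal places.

N ≈ 24.87 orders per year

Annual demand D = 158 × 360 = 56,880.
Holding cost H = 0.12 × €70.30 = €8.4360 per unit per year.
The optimal lot size = √(2DS/H) = √(2 × 56,880 × 388 / 8.436) ≈ 2287.40.
Orders per year = D / Q* = 56,880 / 2287.40 ≈ 24.867.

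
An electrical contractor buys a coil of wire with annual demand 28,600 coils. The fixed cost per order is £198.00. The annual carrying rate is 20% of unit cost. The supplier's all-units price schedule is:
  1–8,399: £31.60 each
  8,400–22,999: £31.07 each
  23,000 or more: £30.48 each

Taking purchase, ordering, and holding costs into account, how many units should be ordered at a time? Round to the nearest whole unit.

Holding cost per unit per year at price C is H = 0.20·C.
For each price level, check whether its EOQ is feasible; otherwise the best quantity at that price is the breakpoint.
EOQ at £31.60 = 1338.7 (feasible in tier 1): TC = 28,600×£31.60 + (28,600/1338.7)×198 + (1338.7/2)×0.20×£31.60 = £912,220.37.
EOQ at £31.07 = 1350.0 < 8400, so use break Q=8400: TC = 28,600×£31.07 + (28,600/8400.0)×198 + (8400.0/2)×0.20×£31.07 = £915,374.94.
EOQ at £30.48 = 1363.0 < 23000, so use break Q=23000: TC = 28,600×£30.48 + (28,600/23000.0)×198 + (23000.0/2)×0.20×£30.48 = £942,078.21.
Lowest total cost is £912,220.37 at Q = 1338.7.

Q* ≈ 1,339 coils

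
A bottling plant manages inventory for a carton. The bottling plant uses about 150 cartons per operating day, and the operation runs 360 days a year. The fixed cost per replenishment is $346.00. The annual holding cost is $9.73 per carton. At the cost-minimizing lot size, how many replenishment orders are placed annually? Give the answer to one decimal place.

N ≈ 27.6 orders per year

Annual demand D = 150 × 360 = 54,000.
Q* = √(2DS/H) = √(2 × 54,000 × 346 / 9.73) ≈ 1959.72.
Orders per year = D / Q* = 54,000 / 1959.72 ≈ 27.555.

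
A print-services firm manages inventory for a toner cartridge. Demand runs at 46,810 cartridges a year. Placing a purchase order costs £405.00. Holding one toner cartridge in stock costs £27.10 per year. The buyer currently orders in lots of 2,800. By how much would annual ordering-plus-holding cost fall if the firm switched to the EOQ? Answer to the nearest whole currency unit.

Extra cost ≈ £12,656 per year

EOQ = √(2DS/H) = √(2 × 46,810 × 405 / 27.1) ≈ 1182.84.
Cost at Q* = (D/Q*)S + (Q*/2)H = √(2DSH) ≈ £32,055.05.
Cost at Q = 2,800: (46,810/2,800)×405 + (2,800/2)×27.1 = £6,770.73 + £37,940.00 = £44,710.73.
Excess = £44,710.73 − £32,055.05 = £12,655.68.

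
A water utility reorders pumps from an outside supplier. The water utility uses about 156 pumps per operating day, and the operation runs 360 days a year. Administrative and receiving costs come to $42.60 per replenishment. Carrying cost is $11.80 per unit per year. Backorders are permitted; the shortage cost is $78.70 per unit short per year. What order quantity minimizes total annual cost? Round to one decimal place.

Annual demand D = 156 × 360 = 56,160.
With planned backorders, Q* = √(2DS/H) · √((H+B)/B).
√(2DS/H) = √(2 × 56,160 × 42.6 / 11.8) = 636.784.
√((H+B)/B) = √((11.8+78.7)/78.7) = 1.0724.
Q* ≈ 682.856.

Q* ≈ 682.9 pumps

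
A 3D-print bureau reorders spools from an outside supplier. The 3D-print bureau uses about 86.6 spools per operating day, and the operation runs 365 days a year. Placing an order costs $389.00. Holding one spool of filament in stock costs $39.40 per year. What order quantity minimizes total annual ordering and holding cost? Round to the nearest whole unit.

Annual demand D = 86.6 × 365 = 31,609.
EOQ = √(2DS / H) = √(2 × 31,609 × 389 / 39.4).
= √(24,591,802 / 39.4) = √624,157.4112 ≈ 790.036.

Q* ≈ 790 spools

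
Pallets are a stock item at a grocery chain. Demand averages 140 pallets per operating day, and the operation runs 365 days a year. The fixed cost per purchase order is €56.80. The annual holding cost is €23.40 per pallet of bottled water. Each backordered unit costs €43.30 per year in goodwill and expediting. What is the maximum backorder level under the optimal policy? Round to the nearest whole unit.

Annual demand D = 140 × 365 = 51,100.
With planned backorders, Q* = √(2DS/H) · √((H+B)/B).
√(2DS/H) = √(2 × 51,100 × 56.8 / 23.4) = 498.071.
√((H+B)/B) = √((23.4+43.3)/43.3) = 1.2411.
Q* ≈ 618.174.
S* = Q* · H/(H+B) = 618.174 × 23.4/66.7 ≈ 216.871.

S* ≈ 217 pallets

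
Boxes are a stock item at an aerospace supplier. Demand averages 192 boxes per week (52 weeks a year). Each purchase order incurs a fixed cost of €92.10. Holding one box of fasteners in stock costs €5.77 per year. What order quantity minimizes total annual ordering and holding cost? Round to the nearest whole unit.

Q* ≈ 565 boxes

Annual demand D = 192 × 52 = 9,984.
EOQ = √(2DS / H) = √(2 × 9,984 × 92.1 / 5.77).
= √(1,839,052.8 / 5.77) = √318,726.6551 ≈ 564.559.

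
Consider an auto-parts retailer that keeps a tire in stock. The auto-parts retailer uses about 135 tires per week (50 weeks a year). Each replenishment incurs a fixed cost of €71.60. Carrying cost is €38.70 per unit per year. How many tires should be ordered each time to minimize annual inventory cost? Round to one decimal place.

Annual demand D = 135 × 50 = 6,750.
EOQ = √(2DS / H) = √(2 × 6,750 × 71.6 / 38.7).
= √(966,600 / 38.7) = √24,976.7442 ≈ 158.040.

Q* ≈ 158.0 tires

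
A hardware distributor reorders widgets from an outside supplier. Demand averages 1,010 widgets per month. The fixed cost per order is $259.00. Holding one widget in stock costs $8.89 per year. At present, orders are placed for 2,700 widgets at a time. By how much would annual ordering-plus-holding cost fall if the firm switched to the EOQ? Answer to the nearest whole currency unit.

Annual demand D = 1,010 × 12 = 12,120.
EOQ = √(2DS/H) = √(2 × 12,120 × 259 / 8.89) ≈ 840.36.
Cost at Q* = (D/Q*)S + (Q*/2)H = √(2DSH) ≈ $7,470.80.
Cost at Q = 2,700: (12,120/2,700)×259 + (2,700/2)×8.89 = $1,162.62 + $12,001.50 = $13,164.12.
Excess = $13,164.12 − $7,470.80 = $5,693.32.

Extra cost ≈ $5,693 per year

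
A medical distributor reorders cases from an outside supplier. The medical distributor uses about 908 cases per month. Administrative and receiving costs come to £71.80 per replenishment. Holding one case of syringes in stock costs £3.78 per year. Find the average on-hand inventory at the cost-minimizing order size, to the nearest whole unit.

Annual demand D = 908 × 12 = 10,896.
EOQ = √(2DS/H) = √(2 × 10,896 × 71.8 / 3.78) ≈ 643.38.
Average inventory = Q*/2 ≈ 643.38 / 2 = 321.688.

Average inventory ≈ 322 cases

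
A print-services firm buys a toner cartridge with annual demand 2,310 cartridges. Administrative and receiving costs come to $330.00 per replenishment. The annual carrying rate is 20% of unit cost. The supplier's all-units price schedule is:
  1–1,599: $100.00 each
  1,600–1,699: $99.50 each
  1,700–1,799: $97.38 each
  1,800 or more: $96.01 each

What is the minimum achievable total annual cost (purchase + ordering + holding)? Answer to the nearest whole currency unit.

Holding cost per unit per year at price C is H = 0.20·C.
For each price level, check whether its EOQ is feasible; otherwise the best quantity at that price is the breakpoint.
EOQ at $100.00 = 276.1 (feasible in tier 1): TC = 2,310×$100.00 + (2,310/276.1)×330 + (276.1/2)×0.20×$100.00 = $236,521.96.
EOQ at $99.50 = 276.8 < 1600, so use break Q=1600: TC = 2,310×$99.50 + (2,310/1600.0)×330 + (1600.0/2)×0.20×$99.50 = $246,241.44.
EOQ at $97.38 = 279.8 < 1700, so use break Q=1700: TC = 2,310×$97.38 + (2,310/1700.0)×330 + (1700.0/2)×0.20×$97.38 = $241,950.81.
EOQ at $96.01 = 281.8 < 1800, so use break Q=1800: TC = 2,310×$96.01 + (2,310/1800.0)×330 + (1800.0/2)×0.20×$96.01 = $239,488.40.
Lowest total cost among the candidates is at Q = 276.1.

TC* ≈ $236,522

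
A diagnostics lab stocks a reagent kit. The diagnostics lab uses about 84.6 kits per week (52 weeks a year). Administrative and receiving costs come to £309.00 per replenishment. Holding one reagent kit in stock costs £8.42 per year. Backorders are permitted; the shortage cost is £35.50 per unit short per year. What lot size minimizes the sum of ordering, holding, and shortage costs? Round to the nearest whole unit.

Annual demand D = 84.6 × 52 = 4,399.2.
With planned backorders, Q* = √(2DS/H) · √((H+B)/B).
√(2DS/H) = √(2 × 4,399.2 × 309 / 8.42) = 568.231.
√((H+B)/B) = √((8.42+35.5)/35.5) = 1.1123.
Q* ≈ 632.036.

Q* ≈ 632 kits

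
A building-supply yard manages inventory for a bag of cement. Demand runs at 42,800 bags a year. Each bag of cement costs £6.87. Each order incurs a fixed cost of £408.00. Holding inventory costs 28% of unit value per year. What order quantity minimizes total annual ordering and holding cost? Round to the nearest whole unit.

Holding cost H = 0.28 × £6.87 = £1.9236 per unit per year.
EOQ = √(2DS / H) = √(2 × 42,800 × 408 / 1.9236).
= √(34,924,800 / 1.9236) = √18,155,957.5795 ≈ 4260.981.

Q* ≈ 4,261 bags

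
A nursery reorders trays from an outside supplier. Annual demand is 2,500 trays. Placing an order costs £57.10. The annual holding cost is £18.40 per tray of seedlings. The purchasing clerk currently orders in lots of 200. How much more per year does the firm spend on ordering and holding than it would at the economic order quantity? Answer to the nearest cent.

EOQ = √(2DS/H) = √(2 × 2,500 × 57.1 / 18.4) ≈ 124.56.
Cost at Q* = (D/Q*)S + (Q*/2)H = √(2DSH) ≈ £2,291.99.
Cost at Q = 200: (2,500/200)×57.1 + (200/2)×18.4 = £713.75 + £1,840.00 = £2,553.75.
Excess = £2,553.75 − £2,291.99 = £261.76.

Extra cost ≈ £261.76 per year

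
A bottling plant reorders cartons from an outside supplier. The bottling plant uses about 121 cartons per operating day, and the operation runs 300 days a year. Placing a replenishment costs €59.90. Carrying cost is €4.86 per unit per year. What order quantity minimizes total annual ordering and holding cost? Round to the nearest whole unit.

Q* ≈ 946 cartons

Annual demand D = 121 × 300 = 36,300.
EOQ = √(2DS / H) = √(2 × 36,300 × 59.9 / 4.86).
= √(4,348,740 / 4.86) = √894,802.4691 ≈ 945.940.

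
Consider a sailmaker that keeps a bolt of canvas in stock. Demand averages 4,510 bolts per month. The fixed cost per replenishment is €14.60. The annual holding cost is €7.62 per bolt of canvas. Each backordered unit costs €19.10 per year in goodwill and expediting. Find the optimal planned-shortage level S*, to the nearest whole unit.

S* ≈ 154 bolts

Annual demand D = 4,510 × 12 = 54,120.
With planned backorders, Q* = √(2DS/H) · √((H+B)/B).
√(2DS/H) = √(2 × 54,120 × 14.6 / 7.62) = 455.400.
√((H+B)/B) = √((7.62+19.1)/19.1) = 1.1828.
Q* ≈ 538.635.
S* = Q* · H/(H+B) = 538.635 × 7.62/26.72 ≈ 153.608.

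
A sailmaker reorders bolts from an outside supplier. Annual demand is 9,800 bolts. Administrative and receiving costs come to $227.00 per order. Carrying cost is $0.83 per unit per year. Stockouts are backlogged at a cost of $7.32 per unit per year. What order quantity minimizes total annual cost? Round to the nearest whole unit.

Q* ≈ 2,443 bolts

With planned backorders, Q* = √(2DS/H) · √((H+B)/B).
√(2DS/H) = √(2 × 9,800 × 227 / 0.83) = 2315.271.
√((H+B)/B) = √((0.83+7.32)/7.32) = 1.0552.
Q* ≈ 2443.010.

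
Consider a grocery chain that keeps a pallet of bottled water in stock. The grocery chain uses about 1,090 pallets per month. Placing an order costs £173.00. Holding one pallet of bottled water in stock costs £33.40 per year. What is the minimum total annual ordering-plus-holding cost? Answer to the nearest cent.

TC* ≈ £12,294.62

Annual demand D = 1,090 × 12 = 13,080.
Q* = √(2DS/H) = √(2 × 13,080 × 173 / 33.4) ≈ 368.10.
At Q*, ordering cost (D/Q*)S equals holding cost (Q*/2)H, each = √(DSH/2).
Minimum total = √(2DSH) = √(2 × 13,080 × 173 × 33.4) ≈ 12294.621.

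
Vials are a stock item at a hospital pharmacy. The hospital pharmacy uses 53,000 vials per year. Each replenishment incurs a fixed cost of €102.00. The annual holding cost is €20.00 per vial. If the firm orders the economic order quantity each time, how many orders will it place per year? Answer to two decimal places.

EOQ = √(2DS/H) = √(2 × 53,000 × 102 / 20) ≈ 735.26.
Orders per year = D / Q* = 53,000 / 735.26 ≈ 72.084.

N ≈ 72.08 orders per year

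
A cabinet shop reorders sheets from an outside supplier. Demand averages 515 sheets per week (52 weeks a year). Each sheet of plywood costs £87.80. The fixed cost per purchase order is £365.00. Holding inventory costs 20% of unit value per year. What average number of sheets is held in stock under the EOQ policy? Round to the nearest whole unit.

Average inventory ≈ 528 sheets

Annual demand D = 515 × 52 = 26,780.
Holding cost H = 0.20 × £87.80 = £17.5600 per unit per year.
Q* = √(2DS/H) = √(2 × 26,780 × 365 / 17.56) ≈ 1055.13.
Average inventory = Q*/2 ≈ 1055.13 / 2 = 527.563.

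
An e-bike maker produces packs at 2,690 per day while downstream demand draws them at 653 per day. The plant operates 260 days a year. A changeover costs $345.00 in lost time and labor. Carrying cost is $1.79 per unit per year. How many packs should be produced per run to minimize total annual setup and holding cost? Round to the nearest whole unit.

Q* ≈ 9,297 packs

Annual demand D = 653 × 260 = 169,780.
Production build-up factor (1 − d/p) = 1 − 653/2,690 = 0.7572.
Q* = √(2DS / (H(1 − d/p))) = √(2 × 169,780 × 345 / (1.79 × 0.7572)).
= √(117,148,200 / 1.3555) ≈ 9296.552.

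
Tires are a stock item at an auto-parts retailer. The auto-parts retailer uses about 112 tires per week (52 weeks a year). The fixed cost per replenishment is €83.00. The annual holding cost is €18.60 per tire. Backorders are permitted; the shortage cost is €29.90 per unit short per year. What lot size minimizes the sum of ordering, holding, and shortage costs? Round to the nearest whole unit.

Annual demand D = 112 × 52 = 5,824.
With planned backorders, Q* = √(2DS/H) · √((H+B)/B).
√(2DS/H) = √(2 × 5,824 × 83 / 18.6) = 227.986.
√((H+B)/B) = √((18.6+29.9)/29.9) = 1.2736.
Q* ≈ 290.365.

Q* ≈ 290 tires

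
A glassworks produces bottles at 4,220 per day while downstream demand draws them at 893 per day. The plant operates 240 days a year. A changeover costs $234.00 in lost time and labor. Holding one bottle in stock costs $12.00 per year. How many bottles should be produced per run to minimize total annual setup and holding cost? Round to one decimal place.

Q* ≈ 3,256.1 bottles

Annual demand D = 893 × 240 = 214,320.
Production build-up factor (1 − d/p) = 1 − 893/4,220 = 0.7884.
Q* = √(2DS / (H(1 − d/p))) = √(2 × 214,320 × 234 / (12 × 0.7884)).
= √(100,301,760 / 9.4607) ≈ 3256.068.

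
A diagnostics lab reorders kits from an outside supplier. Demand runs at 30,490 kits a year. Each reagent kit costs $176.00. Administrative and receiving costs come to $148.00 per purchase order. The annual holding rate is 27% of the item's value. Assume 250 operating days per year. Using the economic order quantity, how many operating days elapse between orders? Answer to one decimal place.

T ≈ 3.6 days

Holding cost H = 0.27 × $176.00 = $47.5200 per unit per year.
The optimal lot size = √(2DS/H) = √(2 × 30,490 × 148 / 47.52) ≈ 435.80.
Cycle time = Q*/D × 250 = 435.80 / 30,490 × 250 ≈ 3.573 days.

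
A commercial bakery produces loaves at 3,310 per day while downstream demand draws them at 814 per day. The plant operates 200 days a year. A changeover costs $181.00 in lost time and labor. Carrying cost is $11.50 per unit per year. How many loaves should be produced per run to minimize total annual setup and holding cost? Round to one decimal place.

Annual demand D = 814 × 200 = 162,800.
Production build-up factor (1 − d/p) = 1 − 814/3,310 = 0.7541.
Q* = √(2DS / (H(1 − d/p))) = √(2 × 162,800 × 181 / (11.5 × 0.7541)).
= √(58,933,600 / 8.6719) ≈ 2606.899.

Q* ≈ 2,606.9 loaves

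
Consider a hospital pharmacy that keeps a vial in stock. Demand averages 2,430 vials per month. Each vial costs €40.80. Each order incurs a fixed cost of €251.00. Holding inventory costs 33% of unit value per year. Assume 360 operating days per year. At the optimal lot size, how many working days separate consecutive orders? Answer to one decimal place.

Annual demand D = 2,430 × 12 = 29,160.
Holding cost H = 0.33 × €40.80 = €13.4640 per unit per year.
Q* = √(2DS/H) = √(2 × 29,160 × 251 / 13.464) ≈ 1042.70.
Cycle time = Q*/D × 360 = 1042.70 / 29,160 × 360 ≈ 12.873 days.

T ≈ 12.9 days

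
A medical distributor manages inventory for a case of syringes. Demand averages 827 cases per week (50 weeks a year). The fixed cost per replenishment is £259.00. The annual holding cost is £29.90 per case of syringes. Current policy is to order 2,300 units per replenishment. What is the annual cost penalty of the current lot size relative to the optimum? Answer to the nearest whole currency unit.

Extra cost ≈ £13,735 per year

Annual demand D = 827 × 50 = 41,350.
EOQ = √(2DS/H) = √(2 × 41,350 × 259 / 29.9) ≈ 846.38.
Cost at Q* = (D/Q*)S + (Q*/2)H = √(2DSH) ≈ £25,306.86.
Cost at Q = 2,300: (41,350/2,300)×259 + (2,300/2)×29.9 = £4,656.37 + £34,385.00 = £39,041.37.
Excess = £39,041.37 − £25,306.86 = £13,734.51.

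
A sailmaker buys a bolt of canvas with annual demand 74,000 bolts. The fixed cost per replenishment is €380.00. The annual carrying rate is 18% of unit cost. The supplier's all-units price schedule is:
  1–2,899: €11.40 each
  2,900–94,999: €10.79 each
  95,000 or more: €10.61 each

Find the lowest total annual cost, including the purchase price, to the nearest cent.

Holding cost per unit per year at price C is H = 0.18·C.
Evaluate total cost at each tier's feasible EOQ or, if the EOQ is below the tier, at the tier's minimum quantity.
Tier 1 (€11.40): EOQ = 5235.2 exceeds tier's upper bound 2899, so this tier is dominated.
EOQ at €10.79 = 5381.2 (feasible in tier 2): TC = 74,000×€10.79 + (74,000/5381.2)×380 + (5381.2/2)×0.18×€10.79 = €808,911.28.
EOQ at €10.61 = 5426.6 < 95000, so use break Q=95000: TC = 74,000×€10.61 + (74,000/95000.0)×380 + (95000.0/2)×0.18×€10.61 = €876,151.50.
Lowest total cost among the candidates is at Q = 5381.2.

TC* ≈ €808,911.28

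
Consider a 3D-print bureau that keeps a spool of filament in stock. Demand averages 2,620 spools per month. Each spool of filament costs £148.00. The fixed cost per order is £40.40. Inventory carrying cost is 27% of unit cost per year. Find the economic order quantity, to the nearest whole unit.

Q* ≈ 252 spools

Annual demand D = 2,620 × 12 = 31,440.
Holding cost H = 0.27 × £148.00 = £39.9600 per unit per year.
EOQ = √(2DS / H) = √(2 × 31,440 × 40.4 / 39.96).
= √(2,540,352 / 39.96) = √63,572.3724 ≈ 252.136.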